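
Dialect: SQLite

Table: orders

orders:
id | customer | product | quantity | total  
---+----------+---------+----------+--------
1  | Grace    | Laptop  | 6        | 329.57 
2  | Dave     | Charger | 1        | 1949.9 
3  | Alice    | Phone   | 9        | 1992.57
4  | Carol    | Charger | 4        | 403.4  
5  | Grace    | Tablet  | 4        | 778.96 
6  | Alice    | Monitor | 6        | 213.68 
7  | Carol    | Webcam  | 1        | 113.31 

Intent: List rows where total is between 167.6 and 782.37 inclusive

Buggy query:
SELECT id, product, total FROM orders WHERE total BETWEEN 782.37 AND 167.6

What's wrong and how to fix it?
Bug: BETWEEN expects the lower bound first; with 782.37 AND 167.6 the range is empty

Fix: Write BETWEEN 167.6 AND 782.37

Corrected query:
SELECT id, product, total FROM orders WHERE total BETWEEN 167.6 AND 782.37

Result:
id | product | total 
---+---------+-------
1  | Laptop  | 329.57
4  | Charger | 403.4 
5  | Tablet  | 778.96
6  | Monitor | 213.68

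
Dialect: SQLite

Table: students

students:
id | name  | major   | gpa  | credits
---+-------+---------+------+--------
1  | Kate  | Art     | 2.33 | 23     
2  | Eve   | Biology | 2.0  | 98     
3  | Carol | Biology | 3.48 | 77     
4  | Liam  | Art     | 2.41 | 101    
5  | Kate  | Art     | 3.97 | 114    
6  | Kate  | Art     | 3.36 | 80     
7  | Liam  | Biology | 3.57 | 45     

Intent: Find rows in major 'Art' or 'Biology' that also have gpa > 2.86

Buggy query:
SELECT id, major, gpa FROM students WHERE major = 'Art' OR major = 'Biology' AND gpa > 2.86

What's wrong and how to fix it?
Bug: AND binds tighter than OR, so this parses as major = 'Art' OR (major = 'Biology' AND gpa > 2.86)

Fix: Add parentheses around the OR so the AND applies to both alternatives

Corrected query:
SELECT id, major, gpa FROM students WHERE (major = 'Art' OR major = 'Biology') AND gpa > 2.86

Result:
id | major   | gpa 
---+---------+-----
3  | Biology | 3.48
5  | Art     | 3.97
6  | Art     | 3.36
7  | Biology | 3.57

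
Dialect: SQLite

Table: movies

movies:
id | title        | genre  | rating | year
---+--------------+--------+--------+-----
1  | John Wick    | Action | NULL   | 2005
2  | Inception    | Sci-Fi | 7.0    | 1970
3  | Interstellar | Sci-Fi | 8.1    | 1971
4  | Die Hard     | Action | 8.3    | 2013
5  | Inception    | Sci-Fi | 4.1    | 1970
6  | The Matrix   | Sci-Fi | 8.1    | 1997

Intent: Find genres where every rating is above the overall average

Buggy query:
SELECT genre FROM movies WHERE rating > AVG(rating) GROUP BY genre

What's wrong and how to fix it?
Bug: AVG() is an aggregate; it can't sit directly in WHERE

Fix: Compute the overall average in a scalar subquery and compare each group's MIN against it in HAVING

Corrected query:
SELECT genre FROM movies GROUP BY genre HAVING MIN(rating) > (SELECT AVG(rating) FROM movies)

Result:
genre 
------
Action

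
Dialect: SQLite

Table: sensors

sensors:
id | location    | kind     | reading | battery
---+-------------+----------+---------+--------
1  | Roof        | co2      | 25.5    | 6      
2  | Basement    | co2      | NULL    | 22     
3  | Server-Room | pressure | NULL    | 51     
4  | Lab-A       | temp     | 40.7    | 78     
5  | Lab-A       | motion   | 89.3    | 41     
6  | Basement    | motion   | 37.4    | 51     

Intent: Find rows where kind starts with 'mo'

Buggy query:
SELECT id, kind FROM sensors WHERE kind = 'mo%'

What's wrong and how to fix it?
Bug: '=' compares the literal string including the % character; pattern matching needs LIKE

Fix: Use LIKE for wildcard pattern matching

Corrected query:
SELECT id, kind FROM sensors WHERE kind LIKE 'mo%'

Result:
id | kind  
---+-------
5  | motion
6  | motion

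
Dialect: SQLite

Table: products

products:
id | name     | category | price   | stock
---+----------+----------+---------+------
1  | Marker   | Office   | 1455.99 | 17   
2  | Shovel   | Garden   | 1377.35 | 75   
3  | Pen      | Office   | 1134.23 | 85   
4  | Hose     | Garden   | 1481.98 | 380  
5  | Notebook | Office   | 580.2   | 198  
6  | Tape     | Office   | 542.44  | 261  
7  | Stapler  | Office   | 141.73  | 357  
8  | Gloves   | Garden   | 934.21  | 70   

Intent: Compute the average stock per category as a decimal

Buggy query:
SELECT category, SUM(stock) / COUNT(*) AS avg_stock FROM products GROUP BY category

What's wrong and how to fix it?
Bug: Both operands are integers, so '/' performs integer division and truncates

Fix: Cast one side to REAL so the division keeps the fractional part

Corrected query:
SELECT category, SUM(stock) * 1.0 / COUNT(*) AS avg_stock FROM products GROUP BY category

Result:
category | avg_stock
---------+----------
Garden   | 175      
Office   | 183.6    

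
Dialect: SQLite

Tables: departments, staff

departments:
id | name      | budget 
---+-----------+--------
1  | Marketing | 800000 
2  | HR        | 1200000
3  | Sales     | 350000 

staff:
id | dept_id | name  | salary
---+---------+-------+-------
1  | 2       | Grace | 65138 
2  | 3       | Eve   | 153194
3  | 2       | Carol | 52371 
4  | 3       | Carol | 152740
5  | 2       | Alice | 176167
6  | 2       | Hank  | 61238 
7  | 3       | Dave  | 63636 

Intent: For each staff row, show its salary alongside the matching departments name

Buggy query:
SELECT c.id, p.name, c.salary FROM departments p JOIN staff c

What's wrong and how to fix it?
Bug: Missing join condition: each staff row is matched to all departments rows instead of just its own

Fix: Specify the join condition linking the foreign key to the parent id

Corrected query:
SELECT c.id, p.name, c.salary FROM departments p JOIN staff c ON c.dept_id = p.id

Result:
id | name  | salary
---+-------+-------
1  | HR    | 65138 
2  | Sales | 153194
3  | HR    | 52371 
4  | Sales | 152740
5  | HR    | 176167
6  | HR    | 61238 
7  | Sales | 63636 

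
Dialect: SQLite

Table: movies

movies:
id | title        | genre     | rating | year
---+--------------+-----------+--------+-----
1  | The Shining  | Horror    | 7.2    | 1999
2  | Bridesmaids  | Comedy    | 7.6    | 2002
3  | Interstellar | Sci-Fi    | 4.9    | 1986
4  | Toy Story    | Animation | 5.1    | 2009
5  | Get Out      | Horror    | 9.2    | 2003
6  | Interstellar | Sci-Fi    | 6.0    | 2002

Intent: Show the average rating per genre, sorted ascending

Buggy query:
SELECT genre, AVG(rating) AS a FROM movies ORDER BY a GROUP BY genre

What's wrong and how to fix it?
Bug: GROUP BY must precede ORDER BY

Fix: Move ORDER BY to the end, after GROUP BY

Corrected query:
SELECT genre, AVG(rating) AS a FROM movies GROUP BY genre ORDER BY a

Result:
genre     | a   
----------+-----
Animation | 5.1 
Sci-Fi    | 5.45
Comedy    | 7.6 
Horror    | 8.2 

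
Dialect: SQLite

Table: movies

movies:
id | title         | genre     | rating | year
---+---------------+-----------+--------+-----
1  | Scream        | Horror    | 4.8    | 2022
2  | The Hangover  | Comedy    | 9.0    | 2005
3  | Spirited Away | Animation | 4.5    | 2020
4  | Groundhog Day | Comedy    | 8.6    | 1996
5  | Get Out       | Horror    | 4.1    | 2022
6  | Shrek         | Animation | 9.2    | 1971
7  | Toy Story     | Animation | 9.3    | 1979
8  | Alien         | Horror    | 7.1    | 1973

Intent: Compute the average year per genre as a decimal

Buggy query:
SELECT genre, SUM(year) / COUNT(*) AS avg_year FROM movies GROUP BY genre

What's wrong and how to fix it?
Bug: Both operands are integers, so '/' performs integer division and truncates

Fix: Cast one side to REAL so the division keeps the fractional part

Corrected query:
SELECT genre, SUM(year) * 1.0 / COUNT(*) AS avg_year FROM movies GROUP BY genre

Result:
genre     | avg_year   
----------+------------
Animation | 1990       
Comedy    | 2000.5     
Horror    | 2005.666667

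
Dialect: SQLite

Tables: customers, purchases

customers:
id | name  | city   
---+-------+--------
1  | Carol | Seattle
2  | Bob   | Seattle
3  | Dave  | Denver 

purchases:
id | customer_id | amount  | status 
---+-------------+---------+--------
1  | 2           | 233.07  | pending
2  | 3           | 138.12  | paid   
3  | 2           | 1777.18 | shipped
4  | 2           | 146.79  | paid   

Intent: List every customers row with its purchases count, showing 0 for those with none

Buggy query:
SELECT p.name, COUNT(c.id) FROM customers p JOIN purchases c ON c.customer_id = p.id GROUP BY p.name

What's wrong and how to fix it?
Bug: INNER JOIN drops customers rows that have no matching purchases rows

Fix: Use LEFT JOIN so parents without children still appear (COUNT(c.id) gives 0)

Corrected query:
SELECT p.name, COUNT(c.id) FROM customers p LEFT JOIN purchases c ON c.customer_id = p.id GROUP BY p.name

Result:
name  | COUNT(c.id)
------+------------
Bob   | 3          
Carol | 0          
Dave  | 1          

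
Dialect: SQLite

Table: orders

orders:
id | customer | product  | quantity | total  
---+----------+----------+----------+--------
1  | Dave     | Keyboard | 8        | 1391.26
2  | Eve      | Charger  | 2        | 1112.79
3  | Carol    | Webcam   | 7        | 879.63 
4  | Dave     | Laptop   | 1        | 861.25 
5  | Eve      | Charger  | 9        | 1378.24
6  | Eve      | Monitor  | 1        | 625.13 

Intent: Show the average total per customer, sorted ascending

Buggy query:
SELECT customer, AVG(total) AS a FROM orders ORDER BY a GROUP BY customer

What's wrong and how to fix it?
Bug: GROUP BY must precede ORDER BY

Fix: Move ORDER BY to the end, after GROUP BY

Corrected query:
SELECT customer, AVG(total) AS a FROM orders GROUP BY customer ORDER BY a

Result:
customer | a       
---------+---------
Carol    | 879.63  
Eve      | 1038.72 
Dave     | 1126.255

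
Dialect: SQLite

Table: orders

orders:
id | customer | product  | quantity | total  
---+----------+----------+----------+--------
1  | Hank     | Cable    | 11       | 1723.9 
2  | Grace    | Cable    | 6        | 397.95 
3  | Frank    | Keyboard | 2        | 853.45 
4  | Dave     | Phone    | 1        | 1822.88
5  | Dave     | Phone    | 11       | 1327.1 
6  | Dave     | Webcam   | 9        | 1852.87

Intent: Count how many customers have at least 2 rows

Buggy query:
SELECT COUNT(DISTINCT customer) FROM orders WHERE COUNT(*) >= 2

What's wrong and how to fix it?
Bug: WHERE filters individual rows, not groups, so a group-level COUNT is invalid there

Fix: Use a subquery that GROUPs and filters with HAVING, then count its rows

Corrected query:
SELECT COUNT(*) FROM (SELECT customer FROM orders GROUP BY customer HAVING COUNT(*) >= 2)

Result:
COUNT(*)
--------
1       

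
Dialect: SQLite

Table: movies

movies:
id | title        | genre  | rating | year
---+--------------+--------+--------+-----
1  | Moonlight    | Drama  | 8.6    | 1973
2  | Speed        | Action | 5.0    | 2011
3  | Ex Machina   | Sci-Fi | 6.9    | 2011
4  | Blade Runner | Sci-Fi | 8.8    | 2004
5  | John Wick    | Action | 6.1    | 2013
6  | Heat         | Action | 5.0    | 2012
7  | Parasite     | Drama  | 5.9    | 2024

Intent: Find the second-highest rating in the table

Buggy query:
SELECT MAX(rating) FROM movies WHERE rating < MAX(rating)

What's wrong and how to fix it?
Bug: The inner MAX is an aggregate inside WHERE, which is not allowed

Fix: Put the inner MAX in a scalar subquery

Corrected query:
SELECT MAX(rating) FROM movies WHERE rating < (SELECT MAX(rating) FROM movies)

Result:
MAX(rating)
-----------
8.6        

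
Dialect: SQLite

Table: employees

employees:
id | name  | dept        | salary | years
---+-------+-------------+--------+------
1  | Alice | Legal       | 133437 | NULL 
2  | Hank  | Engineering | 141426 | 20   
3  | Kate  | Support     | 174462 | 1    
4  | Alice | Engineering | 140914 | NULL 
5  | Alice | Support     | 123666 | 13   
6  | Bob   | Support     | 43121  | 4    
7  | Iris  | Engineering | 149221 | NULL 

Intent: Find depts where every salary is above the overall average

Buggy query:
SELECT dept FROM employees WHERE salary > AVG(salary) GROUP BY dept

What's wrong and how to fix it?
Bug: WHERE evaluates per row before aggregation, so AVG() is unavailable

Fix: Use a subquery for AVG and a HAVING MIN(...) filter so the condition holds for every row in the group

Corrected query:
SELECT dept FROM employees GROUP BY dept HAVING MIN(salary) > (SELECT AVG(salary) FROM employees)

Result:
dept       
-----------
Engineering
Legal      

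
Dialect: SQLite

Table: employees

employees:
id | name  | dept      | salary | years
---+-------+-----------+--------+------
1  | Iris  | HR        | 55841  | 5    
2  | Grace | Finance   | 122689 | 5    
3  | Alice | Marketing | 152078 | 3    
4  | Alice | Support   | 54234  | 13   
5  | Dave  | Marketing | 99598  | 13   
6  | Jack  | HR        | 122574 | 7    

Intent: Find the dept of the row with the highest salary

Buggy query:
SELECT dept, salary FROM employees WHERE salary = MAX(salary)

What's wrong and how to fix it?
Bug: WHERE is evaluated per row; an aggregate over the whole table isn't defined there

Fix: Use a subquery: WHERE salary = (SELECT MAX(salary) FROM employees)

Corrected query:
SELECT dept, salary FROM employees WHERE salary = (SELECT MAX(salary) FROM employees)

Result:
dept      | salary
----------+-------
Marketing | 152078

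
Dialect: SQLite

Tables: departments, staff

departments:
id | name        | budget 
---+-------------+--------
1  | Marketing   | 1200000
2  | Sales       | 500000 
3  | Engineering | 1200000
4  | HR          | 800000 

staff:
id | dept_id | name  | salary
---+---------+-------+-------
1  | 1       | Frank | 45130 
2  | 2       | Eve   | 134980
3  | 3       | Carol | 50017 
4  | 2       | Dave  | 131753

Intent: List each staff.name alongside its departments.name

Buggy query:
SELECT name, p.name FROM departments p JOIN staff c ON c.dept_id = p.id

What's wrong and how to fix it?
Bug: 'name' exists in both joined tables, so the database can't tell which one is meant

Fix: Qualify the column with its table alias (c.name)

Corrected query:
SELECT c.name, p.name FROM departments p JOIN staff c ON c.dept_id = p.id

Result:
name  | name       
------+------------
Frank | Marketing  
Eve   | Sales      
Carol | Engineering
Dave  | Sales      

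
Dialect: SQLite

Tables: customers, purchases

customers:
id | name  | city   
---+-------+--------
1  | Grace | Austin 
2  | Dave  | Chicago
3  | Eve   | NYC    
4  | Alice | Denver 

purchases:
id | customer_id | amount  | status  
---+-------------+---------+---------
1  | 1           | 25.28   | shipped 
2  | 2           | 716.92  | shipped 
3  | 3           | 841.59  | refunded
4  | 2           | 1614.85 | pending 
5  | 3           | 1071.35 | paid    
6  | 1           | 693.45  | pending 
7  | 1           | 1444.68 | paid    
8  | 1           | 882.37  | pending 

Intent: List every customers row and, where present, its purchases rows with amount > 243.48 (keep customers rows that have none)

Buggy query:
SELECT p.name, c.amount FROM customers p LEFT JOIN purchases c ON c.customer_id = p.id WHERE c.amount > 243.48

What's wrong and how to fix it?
Bug: A WHERE condition on the right-hand table after LEFT JOIN drops unmatched parents

Fix: Put 'c.amount > 243.48' in the JOIN's ON clause instead of WHERE

Corrected query:
SELECT p.name, c.amount FROM customers p LEFT JOIN purchases c ON c.customer_id = p.id AND c.amount > 243.48

Result:
name  | amount 
------+--------
Grace | 693.45 
Grace | 882.37 
Grace | 1444.68
Dave  | 716.92 
Dave  | 1614.85
Eve   | 841.59 
Eve   | 1071.35
Alice | NULL   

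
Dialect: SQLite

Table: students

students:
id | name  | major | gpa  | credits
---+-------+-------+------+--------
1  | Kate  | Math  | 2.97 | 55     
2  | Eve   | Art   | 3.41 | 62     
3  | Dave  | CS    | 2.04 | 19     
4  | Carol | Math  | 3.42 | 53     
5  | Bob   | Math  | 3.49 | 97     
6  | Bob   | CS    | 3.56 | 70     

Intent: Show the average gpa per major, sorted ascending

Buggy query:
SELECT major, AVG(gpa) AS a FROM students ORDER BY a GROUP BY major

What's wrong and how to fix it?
Bug: GROUP BY must precede ORDER BY

Fix: Move ORDER BY to the end, after GROUP BY

Corrected query:
SELECT major, AVG(gpa) AS a FROM students GROUP BY major ORDER BY a

Result:
major | a       
------+---------
CS    | 2.8     
Math  | 3.293333
Art   | 3.41    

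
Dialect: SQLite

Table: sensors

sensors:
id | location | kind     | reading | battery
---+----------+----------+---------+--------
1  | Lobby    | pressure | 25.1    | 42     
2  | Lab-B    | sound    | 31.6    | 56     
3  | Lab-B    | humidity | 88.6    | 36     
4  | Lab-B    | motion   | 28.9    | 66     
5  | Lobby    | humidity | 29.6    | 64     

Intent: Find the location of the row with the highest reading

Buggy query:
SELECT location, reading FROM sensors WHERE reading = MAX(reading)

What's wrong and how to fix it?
Bug: MAX(reading) is an aggregate and cannot be used directly in WHERE

Fix: Use a subquery: WHERE reading = (SELECT MAX(reading) FROM sensors)

Corrected query:
SELECT location, reading FROM sensors WHERE reading = (SELECT MAX(reading) FROM sensors)

Result:
location | reading
---------+--------
Lab-B    | 88.6   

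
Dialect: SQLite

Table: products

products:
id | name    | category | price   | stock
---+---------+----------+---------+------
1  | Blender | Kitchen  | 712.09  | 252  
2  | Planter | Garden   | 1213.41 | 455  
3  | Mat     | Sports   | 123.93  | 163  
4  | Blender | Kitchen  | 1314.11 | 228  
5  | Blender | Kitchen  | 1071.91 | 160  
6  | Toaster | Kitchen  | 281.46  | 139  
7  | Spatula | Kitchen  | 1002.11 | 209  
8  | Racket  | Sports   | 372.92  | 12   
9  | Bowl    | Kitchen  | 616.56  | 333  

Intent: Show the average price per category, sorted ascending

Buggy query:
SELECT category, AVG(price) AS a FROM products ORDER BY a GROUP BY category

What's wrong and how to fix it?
Bug: ORDER BY appears before GROUP BY; SQL clause order requires GROUP BY first

Fix: Move ORDER BY to the end, after GROUP BY

Corrected query:
SELECT category, AVG(price) AS a FROM products GROUP BY category ORDER BY a

Result:
category | a      
---------+--------
Sports   | 248.425
Kitchen  | 833.04 
Garden   | 1213.41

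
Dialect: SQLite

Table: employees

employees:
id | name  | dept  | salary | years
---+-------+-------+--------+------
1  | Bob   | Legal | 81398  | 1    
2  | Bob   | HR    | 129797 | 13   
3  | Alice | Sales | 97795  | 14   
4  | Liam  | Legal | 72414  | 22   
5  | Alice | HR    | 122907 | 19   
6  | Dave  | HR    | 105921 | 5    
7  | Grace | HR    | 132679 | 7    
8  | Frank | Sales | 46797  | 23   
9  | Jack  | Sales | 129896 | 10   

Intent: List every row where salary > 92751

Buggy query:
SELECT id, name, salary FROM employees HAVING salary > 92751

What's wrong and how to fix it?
Bug: This is a non-aggregate query (no GROUP BY, no aggregates), so in SQLite the HAVING clause is invalid here; a row-level condition belongs in WHERE

Fix: Replace HAVING with WHERE since the condition applies to individual rows

Corrected query:
SELECT id, name, salary FROM employees WHERE salary > 92751

Result:
id | name  | salary
---+-------+-------
2  | Bob   | 129797
3  | Alice | 97795 
5  | Alice | 122907
6  | Dave  | 105921
7  | Grace | 132679
9  | Jack  | 129896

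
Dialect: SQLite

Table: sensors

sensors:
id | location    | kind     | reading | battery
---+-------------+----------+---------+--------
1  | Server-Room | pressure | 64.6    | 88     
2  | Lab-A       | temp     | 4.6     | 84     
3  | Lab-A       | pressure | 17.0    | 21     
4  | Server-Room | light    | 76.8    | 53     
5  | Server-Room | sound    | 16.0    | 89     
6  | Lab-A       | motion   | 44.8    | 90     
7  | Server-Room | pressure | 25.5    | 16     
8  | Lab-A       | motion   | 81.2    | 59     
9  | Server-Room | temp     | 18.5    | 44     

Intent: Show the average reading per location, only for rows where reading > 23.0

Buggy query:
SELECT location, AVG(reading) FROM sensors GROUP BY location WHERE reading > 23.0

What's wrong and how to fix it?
Bug: WHERE cannot follow GROUP BY

Fix: Move the WHERE clause before GROUP BY

Corrected query:
SELECT location, AVG(reading) FROM sensors WHERE reading > 23.0 GROUP BY location

Result:
location    | AVG(reading)
------------+-------------
Lab-A       | 63          
Server-Room | 55.633333   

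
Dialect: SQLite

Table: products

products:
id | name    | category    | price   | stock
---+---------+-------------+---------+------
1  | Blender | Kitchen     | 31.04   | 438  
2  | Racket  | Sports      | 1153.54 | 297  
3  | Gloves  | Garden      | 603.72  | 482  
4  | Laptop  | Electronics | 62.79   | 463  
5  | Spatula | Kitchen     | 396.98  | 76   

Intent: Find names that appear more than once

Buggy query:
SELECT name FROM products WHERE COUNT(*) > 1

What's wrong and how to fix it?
Bug: COUNT(*) is an aggregate and cannot be used in WHERE

Fix: Group first, then use HAVING for the count condition

Corrected query:
SELECT name FROM products GROUP BY name HAVING COUNT(*) > 1

Result:
(no rows)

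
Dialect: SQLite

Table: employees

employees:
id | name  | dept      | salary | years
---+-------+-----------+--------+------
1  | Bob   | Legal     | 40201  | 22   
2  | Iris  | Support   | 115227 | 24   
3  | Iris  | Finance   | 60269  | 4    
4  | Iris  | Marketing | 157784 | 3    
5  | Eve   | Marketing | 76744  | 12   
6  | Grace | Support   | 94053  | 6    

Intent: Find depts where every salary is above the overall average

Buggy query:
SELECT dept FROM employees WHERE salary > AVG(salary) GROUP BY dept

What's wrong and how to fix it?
Bug: WHERE evaluates per row before aggregation, so AVG() is unavailable

Fix: Use a subquery for AVG and a HAVING MIN(...) filter so the condition holds for every row in the group

Corrected query:
SELECT dept FROM employees GROUP BY dept HAVING MIN(salary) > (SELECT AVG(salary) FROM employees)

Result:
dept   
-------
Support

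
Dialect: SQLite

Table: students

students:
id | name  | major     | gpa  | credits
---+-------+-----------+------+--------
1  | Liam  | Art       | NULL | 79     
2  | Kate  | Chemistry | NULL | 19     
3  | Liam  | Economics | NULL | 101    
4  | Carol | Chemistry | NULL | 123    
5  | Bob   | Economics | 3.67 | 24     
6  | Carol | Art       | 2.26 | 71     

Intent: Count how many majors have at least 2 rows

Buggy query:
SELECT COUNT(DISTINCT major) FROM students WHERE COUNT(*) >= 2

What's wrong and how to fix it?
Bug: COUNT(*) cannot appear in WHERE; the per-group count doesn't exist yet

Fix: Use a subquery that GROUPs and filters with HAVING, then count its rows

Corrected query:
SELECT COUNT(*) FROM (SELECT major FROM students GROUP BY major HAVING COUNT(*) >= 2)

Result:
COUNT(*)
--------
3       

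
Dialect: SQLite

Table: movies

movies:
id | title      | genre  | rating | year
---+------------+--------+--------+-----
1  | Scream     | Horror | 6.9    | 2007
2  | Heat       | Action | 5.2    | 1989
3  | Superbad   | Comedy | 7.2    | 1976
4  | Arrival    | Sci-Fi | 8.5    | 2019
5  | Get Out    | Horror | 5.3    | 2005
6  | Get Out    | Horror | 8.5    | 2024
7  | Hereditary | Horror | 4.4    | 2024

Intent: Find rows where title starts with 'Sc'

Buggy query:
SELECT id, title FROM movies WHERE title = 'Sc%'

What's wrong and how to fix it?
Bug: '=' compares the literal string including the % character; pattern matching needs LIKE

Fix: Replace '=' with LIKE so 'Sc%' is treated as a pattern

Corrected query:
SELECT id, title FROM movies WHERE title LIKE 'Sc%'

Result:
id | title 
---+-------
1  | Scream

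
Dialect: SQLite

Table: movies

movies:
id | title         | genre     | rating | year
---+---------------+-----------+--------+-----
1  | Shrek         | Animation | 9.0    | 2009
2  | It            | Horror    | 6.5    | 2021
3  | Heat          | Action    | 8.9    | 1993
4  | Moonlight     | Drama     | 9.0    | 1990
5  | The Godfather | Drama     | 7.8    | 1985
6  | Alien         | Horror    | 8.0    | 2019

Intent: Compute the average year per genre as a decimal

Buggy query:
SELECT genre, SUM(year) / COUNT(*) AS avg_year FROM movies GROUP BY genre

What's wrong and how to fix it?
Bug: Both operands are integers, so '/' performs integer division and truncates

Fix: Multiply by 1.0 (or CAST to REAL) to force floating-point division

Corrected query:
SELECT genre, SUM(year) * 1.0 / COUNT(*) AS avg_year FROM movies GROUP BY genre

Result:
genre     | avg_year
----------+---------
Action    | 1993    
Animation | 2009    
Drama     | 1987.5  
Horror    | 2020    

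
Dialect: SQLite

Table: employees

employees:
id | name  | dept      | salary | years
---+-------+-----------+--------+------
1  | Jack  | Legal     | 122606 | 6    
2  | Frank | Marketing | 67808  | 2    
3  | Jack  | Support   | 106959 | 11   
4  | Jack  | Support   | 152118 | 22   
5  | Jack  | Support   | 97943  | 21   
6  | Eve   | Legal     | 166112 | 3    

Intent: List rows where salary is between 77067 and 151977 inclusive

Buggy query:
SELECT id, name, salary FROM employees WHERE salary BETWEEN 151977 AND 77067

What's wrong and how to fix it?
Bug: BETWEEN expects the lower bound first; with 151977 AND 77067 the range is empty

Fix: Write BETWEEN 77067 AND 151977

Corrected query:
SELECT id, name, salary FROM employees WHERE salary BETWEEN 77067 AND 151977

Result:
id | name | salary
---+------+-------
1  | Jack | 122606
3  | Jack | 106959
5  | Jack | 97943 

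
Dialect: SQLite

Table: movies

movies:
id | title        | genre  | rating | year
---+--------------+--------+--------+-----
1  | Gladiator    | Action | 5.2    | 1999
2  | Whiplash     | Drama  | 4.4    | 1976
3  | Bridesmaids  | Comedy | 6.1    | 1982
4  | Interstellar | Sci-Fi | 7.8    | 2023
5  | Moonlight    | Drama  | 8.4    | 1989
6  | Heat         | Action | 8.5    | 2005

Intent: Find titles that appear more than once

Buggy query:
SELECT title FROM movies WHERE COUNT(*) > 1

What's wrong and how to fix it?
Bug: COUNT(*) is an aggregate and cannot be used in WHERE

Fix: GROUP BY title, then filter groups with HAVING COUNT(*) > 1

Corrected query:
SELECT title FROM movies GROUP BY title HAVING COUNT(*) > 1

Result:
(no rows)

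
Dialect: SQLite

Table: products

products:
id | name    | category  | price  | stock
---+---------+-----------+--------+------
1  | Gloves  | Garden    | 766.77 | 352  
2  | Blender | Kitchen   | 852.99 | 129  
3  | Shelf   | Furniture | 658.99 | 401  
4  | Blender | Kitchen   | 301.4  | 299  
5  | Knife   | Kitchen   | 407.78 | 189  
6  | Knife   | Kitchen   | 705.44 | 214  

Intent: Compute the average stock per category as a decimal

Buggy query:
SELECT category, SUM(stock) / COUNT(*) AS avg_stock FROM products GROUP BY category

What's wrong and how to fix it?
Bug: Both operands are integers, so '/' performs integer division and truncates

Fix: Multiply by 1.0 (or CAST to REAL) to force floating-point division

Corrected query:
SELECT category, SUM(stock) * 1.0 / COUNT(*) AS avg_stock FROM products GROUP BY category

Result:
category  | avg_stock
----------+----------
Furniture | 401      
Garden    | 352      
Kitchen   | 207.75   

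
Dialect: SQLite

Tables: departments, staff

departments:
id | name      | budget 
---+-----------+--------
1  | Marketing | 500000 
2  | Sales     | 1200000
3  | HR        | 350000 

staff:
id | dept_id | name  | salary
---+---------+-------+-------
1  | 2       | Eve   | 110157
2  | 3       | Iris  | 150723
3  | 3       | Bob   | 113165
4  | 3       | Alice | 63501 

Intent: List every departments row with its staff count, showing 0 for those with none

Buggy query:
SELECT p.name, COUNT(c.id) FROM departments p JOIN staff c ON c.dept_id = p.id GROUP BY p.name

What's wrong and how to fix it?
Bug: INNER JOIN drops departments rows that have no matching staff rows

Fix: Use LEFT JOIN so parents without children still appear (COUNT(c.id) gives 0)

Corrected query:
SELECT p.name, COUNT(c.id) FROM departments p LEFT JOIN staff c ON c.dept_id = p.id GROUP BY p.name

Result:
name      | COUNT(c.id)
----------+------------
HR        | 3          
Marketing | 0          
Sales     | 1          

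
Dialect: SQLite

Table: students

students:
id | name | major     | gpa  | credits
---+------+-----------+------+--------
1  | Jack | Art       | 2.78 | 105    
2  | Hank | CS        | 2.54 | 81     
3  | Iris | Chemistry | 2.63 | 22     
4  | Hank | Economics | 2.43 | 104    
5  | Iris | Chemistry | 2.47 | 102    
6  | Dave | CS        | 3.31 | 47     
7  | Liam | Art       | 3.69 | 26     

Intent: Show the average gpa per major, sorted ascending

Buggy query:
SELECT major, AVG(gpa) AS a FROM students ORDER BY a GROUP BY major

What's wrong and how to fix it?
Bug: GROUP BY must precede ORDER BY

Fix: Move ORDER BY to the end, after GROUP BY

Corrected query:
SELECT major, AVG(gpa) AS a FROM students GROUP BY major ORDER BY a

Result:
major     | a    
----------+------
Economics | 2.43 
Chemistry | 2.55 
CS        | 2.925
Art       | 3.235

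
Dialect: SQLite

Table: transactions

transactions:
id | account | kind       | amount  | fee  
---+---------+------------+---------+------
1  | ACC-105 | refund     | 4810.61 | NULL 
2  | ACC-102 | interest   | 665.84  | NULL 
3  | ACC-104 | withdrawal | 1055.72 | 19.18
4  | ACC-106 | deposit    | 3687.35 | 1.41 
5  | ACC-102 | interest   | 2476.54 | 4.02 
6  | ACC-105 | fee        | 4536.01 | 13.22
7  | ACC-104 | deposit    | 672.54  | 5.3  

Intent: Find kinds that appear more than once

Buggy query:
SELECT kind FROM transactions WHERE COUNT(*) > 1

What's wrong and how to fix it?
Bug: COUNT(*) is an aggregate and cannot be used in WHERE

Fix: GROUP BY kind, then filter groups with HAVING COUNT(*) > 1

Corrected query:
SELECT kind FROM transactions GROUP BY kind HAVING COUNT(*) > 1

Result:
kind    
--------
deposit 
interest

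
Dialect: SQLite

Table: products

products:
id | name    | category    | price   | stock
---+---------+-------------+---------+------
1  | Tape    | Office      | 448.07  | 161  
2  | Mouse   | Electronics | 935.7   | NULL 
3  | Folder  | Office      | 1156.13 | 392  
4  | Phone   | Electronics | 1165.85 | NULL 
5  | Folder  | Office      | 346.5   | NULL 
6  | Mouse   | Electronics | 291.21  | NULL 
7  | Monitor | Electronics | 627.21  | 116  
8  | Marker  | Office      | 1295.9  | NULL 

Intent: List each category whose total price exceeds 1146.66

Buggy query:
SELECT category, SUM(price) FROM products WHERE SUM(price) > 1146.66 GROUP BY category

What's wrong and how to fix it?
Bug: SUM(price) is an aggregate, but WHERE filters rows before aggregation

Fix: Use HAVING (which filters groups after aggregation) instead of WHERE

Corrected query:
SELECT category, SUM(price) FROM products GROUP BY category HAVING SUM(price) > 1146.66

Result:
category    | SUM(price)
------------+-----------
Electronics | 3019.97   
Office      | 3246.6    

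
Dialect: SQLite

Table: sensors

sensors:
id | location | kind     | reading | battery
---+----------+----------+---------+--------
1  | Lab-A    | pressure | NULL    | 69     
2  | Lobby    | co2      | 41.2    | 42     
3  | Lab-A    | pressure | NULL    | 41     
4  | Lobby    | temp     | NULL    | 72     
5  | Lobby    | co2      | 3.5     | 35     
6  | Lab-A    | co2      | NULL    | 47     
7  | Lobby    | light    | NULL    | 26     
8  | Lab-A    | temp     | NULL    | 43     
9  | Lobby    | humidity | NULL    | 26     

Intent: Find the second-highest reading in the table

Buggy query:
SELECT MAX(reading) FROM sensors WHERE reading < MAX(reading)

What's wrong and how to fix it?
Bug: MAX(reading) on the right of the comparison is an aggregate-in-WHERE error

Fix: Compute the overall MAX in a subquery, then take MAX of rows below it

Corrected query:
SELECT MAX(reading) FROM sensors WHERE reading < (SELECT MAX(reading) FROM sensors)

Result:
MAX(reading)
------------
3.5         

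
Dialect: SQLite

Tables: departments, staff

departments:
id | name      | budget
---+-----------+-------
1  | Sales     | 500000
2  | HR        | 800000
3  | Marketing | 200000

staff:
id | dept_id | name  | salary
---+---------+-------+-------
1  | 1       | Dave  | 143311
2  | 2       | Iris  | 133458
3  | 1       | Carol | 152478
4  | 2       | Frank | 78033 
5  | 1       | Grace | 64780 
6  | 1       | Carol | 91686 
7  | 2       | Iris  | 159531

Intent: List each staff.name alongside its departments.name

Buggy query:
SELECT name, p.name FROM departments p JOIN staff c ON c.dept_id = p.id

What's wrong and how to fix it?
Bug: 'name' exists in both joined tables, so the database can't tell which one is meant

Fix: Prefix ambiguous columns with the table alias

Corrected query:
SELECT c.name, p.name FROM departments p JOIN staff c ON c.dept_id = p.id

Result:
name  | name 
------+------
Dave  | Sales
Iris  | HR   
Carol | Sales
Frank | HR   
Grace | Sales
Carol | Sales
Iris  | HR   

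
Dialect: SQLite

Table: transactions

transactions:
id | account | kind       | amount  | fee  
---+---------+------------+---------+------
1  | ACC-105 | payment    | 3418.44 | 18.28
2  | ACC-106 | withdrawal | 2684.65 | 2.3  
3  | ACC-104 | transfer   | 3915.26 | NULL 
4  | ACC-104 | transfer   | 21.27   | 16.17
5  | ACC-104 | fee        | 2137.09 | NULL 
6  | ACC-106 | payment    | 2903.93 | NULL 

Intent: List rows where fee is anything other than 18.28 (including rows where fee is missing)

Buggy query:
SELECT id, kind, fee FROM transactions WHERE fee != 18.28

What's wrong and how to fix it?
Bug: Inequality against NULL is unknown, not true; rows with NULL are dropped

Fix: Handle NULL separately with IS NULL alongside the inequality

Corrected query:
SELECT id, kind, fee FROM transactions WHERE fee != 18.28 OR fee IS NULL

Result:
id | kind       | fee  
---+------------+------
2  | withdrawal | 2.3  
3  | transfer   | NULL 
4  | transfer   | 16.17
5  | fee        | NULL 
6  | payment    | NULL 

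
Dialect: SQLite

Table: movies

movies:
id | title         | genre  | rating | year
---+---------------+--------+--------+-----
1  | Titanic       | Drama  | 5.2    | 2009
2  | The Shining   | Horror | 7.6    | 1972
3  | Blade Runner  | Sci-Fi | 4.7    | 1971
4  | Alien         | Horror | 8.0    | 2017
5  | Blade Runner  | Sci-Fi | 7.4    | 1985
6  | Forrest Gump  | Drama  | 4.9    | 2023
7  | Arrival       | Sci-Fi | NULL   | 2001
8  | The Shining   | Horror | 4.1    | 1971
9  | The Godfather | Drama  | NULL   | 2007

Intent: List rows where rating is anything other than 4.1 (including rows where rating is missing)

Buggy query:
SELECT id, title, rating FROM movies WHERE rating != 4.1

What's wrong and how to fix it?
Bug: 'rating != 4.1' is unknown when rating is NULL, so NULL rows are silently excluded

Fix: Handle NULL separately with IS NULL alongside the inequality

Corrected query:
SELECT id, title, rating FROM movies WHERE rating != 4.1 OR rating IS NULL

Result:
id | title         | rating
---+---------------+-------
1  | Titanic       | 5.2   
2  | The Shining   | 7.6   
3  | Blade Runner  | 4.7   
4  | Alien         | 8     
5  | Blade Runner  | 7.4   
6  | Forrest Gump  | 4.9   
7  | Arrival       | NULL  
9  | The Godfather | NULL  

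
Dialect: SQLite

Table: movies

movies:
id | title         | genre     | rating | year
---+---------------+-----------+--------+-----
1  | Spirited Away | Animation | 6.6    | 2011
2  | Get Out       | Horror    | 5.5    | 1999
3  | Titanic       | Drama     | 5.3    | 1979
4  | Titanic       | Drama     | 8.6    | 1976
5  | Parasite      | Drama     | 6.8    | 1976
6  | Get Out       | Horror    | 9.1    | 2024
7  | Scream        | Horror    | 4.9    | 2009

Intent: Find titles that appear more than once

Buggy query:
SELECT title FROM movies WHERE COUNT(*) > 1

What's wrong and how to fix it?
Bug: WHERE can't reference COUNT(*); aggregates are computed after WHERE

Fix: Group first, then use HAVING for the count condition

Corrected query:
SELECT title FROM movies GROUP BY title HAVING COUNT(*) > 1

Result:
title  
-------
Get Out
Titanic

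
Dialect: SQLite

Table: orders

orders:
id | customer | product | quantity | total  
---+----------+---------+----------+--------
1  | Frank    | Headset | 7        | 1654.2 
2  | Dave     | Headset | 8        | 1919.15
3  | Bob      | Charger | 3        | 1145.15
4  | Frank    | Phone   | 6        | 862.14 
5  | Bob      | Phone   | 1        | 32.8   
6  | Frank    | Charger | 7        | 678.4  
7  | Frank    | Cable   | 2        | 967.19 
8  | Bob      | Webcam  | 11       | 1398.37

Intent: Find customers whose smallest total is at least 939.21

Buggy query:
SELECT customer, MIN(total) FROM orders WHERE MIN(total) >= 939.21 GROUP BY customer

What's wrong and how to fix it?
Bug: Aggregates like MIN are computed per group after WHERE runs

Fix: Replace WHERE with HAVING after the GROUP BY

Corrected query:
SELECT customer, MIN(total) FROM orders GROUP BY customer HAVING MIN(total) >= 939.21

Result:
customer | MIN(total)
---------+-----------
Dave     | 1919.15   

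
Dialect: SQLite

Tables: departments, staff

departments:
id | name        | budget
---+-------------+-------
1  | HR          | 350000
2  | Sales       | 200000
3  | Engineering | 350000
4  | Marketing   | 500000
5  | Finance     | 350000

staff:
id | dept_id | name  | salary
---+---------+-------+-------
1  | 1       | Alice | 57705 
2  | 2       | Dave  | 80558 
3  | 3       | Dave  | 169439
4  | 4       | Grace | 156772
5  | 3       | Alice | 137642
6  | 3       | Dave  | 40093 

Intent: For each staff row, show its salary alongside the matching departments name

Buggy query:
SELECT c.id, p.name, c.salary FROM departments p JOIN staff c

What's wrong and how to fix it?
Bug: Missing join condition: each staff row is matched to all departments rows instead of just its own

Fix: Add ON c.dept_id = p.id to the JOIN

Corrected query:
SELECT c.id, p.name, c.salary FROM departments p JOIN staff c ON c.dept_id = p.id

Result:
id | name        | salary
---+-------------+-------
1  | HR          | 57705 
2  | Sales       | 80558 
3  | Engineering | 169439
4  | Marketing   | 156772
5  | Engineering | 137642
6  | Engineering | 40093 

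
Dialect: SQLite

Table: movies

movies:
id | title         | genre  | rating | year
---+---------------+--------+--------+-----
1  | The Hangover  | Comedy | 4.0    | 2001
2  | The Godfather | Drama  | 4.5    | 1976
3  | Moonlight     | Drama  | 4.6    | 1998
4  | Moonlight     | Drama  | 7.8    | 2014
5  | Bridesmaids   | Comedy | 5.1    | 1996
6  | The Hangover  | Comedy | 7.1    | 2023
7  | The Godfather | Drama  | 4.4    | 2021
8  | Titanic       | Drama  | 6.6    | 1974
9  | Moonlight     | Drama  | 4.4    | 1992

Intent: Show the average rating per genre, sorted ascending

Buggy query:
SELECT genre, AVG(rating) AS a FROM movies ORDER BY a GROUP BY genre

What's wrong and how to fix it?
Bug: ORDER BY appears before GROUP BY; SQL clause order requires GROUP BY first

Fix: Reorder: SELECT … FROM … GROUP BY … ORDER BY …

Corrected query:
SELECT genre, AVG(rating) AS a FROM movies GROUP BY genre ORDER BY a

Result:
genre  | a       
-------+---------
Drama  | 5.383333
Comedy | 5.4     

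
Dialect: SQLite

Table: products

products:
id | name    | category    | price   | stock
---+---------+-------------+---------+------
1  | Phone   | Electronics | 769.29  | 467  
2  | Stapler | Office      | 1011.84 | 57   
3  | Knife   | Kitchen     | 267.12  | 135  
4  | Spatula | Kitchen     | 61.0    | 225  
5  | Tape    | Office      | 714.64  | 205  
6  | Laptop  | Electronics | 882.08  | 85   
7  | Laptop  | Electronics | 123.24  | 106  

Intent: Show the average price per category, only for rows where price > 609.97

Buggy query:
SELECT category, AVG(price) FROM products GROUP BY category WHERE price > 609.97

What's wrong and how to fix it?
Bug: WHERE cannot follow GROUP BY

Fix: Place WHERE between FROM and GROUP BY

Corrected query:
SELECT category, AVG(price) FROM products WHERE price > 609.97 GROUP BY category

Result:
category    | AVG(price)
------------+-----------
Electronics | 825.685   
Office      | 863.24    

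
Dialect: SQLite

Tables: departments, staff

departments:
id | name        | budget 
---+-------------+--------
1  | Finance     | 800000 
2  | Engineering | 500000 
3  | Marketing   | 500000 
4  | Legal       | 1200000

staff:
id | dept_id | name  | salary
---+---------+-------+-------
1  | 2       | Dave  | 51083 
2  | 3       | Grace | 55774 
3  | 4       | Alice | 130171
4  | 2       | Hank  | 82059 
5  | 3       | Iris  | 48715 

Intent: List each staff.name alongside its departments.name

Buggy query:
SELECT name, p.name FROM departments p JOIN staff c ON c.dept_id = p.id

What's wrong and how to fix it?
Bug: Both tables have a 'name' column; the unqualified reference is ambiguous

Fix: Prefix ambiguous columns with the table alias

Corrected query:
SELECT c.name, p.name FROM departments p JOIN staff c ON c.dept_id = p.id

Result:
name  | name       
------+------------
Dave  | Engineering
Grace | Marketing  
Alice | Legal      
Hank  | Engineering
Iris  | Marketing  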